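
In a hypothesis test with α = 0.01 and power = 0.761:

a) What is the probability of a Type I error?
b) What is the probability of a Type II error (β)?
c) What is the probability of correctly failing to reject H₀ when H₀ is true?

Answer: a) 0.01, b) 0.239, c) 0.99

Derivation:
a) Type I error probability = α = 0.01
b) Power = P(reject H₀ | H₁ true) = 1 - β = 0.761, so Type II error probability = β = 1 - Power = 0.239
c) P(fail to reject H₀ | H₀ true) = 1 - α = 0.99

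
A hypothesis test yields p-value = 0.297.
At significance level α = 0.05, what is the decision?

Compare p-value to α:
0.297 ≥ 0.05
Decision: fail to reject H₀

Answer: fail to reject H₀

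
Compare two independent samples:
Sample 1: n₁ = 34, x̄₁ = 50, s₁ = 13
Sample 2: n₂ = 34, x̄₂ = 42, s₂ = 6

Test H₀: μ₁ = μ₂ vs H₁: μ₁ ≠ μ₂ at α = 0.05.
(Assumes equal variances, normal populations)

Answer: t = 3.2580, reject H₀

Derivation:
Pooled variance: s²_p = [33×13² + 33×6²]/(66) = 102.5000
s_p = 10.1242
SE = s_p×√(1/n₁ + 1/n₂) = 10.1242×√(1/34 + 1/34) = 2.4555
t = (x̄₁ - x̄₂)/SE = (50 - 42)/2.4555 = 3.2580
df = 66, t-critical = ±1.997
Decision: reject H₀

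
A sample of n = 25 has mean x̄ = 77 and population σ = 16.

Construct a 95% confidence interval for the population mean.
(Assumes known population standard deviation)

Confidence level: 95%, α = 0.05
z_0.025 = 1.960
SE = σ/√n = 16/√25 = 3.2000
Margin of error = 1.960 × 3.2000 = 6.2720
CI: x̄ ± margin = 77 ± 6.2720
CI: (70.7280, 83.2720)

Answer: (70.7280, 83.2720)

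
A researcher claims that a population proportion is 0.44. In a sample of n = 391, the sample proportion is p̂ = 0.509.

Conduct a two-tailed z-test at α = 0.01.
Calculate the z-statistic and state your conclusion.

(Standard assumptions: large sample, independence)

H₀: p = 0.44, H₁: p ≠ 0.44
Standard error: SE = √(p₀(1-p₀)/n) = √(0.44×0.56/391) = 0.025103
z-statistic: z = (p̂ - p₀)/SE = (0.509 - 0.44)/0.025103 = 2.7487
Critical value: z_0.005 = ±2.576
p-value = 0.0060
Decision: reject H₀ at α = 0.01

Answer: z = 2.7487, reject H₀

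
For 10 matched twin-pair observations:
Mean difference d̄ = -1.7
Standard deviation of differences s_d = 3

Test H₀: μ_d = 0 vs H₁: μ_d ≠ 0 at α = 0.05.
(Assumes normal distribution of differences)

df = n - 1 = 9
SE = s_d/√n = 3/√10 = 0.9487
t = d̄/SE = -1.7/0.9487 = -1.7919
Critical value: t_{0.025,9} = ±2.262
p-value ≈ 0.1067
Decision: fail to reject H₀

Answer: t = -1.7919, fail to reject H₀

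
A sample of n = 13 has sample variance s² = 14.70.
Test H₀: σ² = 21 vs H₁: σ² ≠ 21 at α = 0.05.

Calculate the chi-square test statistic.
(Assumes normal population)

df = n - 1 = 12
χ² = (n-1)s²/σ₀² = 12×14.70/21 = 8.4000
Critical values: χ²_{0.975,12} = 4.404, χ²_{0.025,12} = 23.337
Rejection region: χ² < 4.404 or χ² > 23.337
Decision: fail to reject H₀

Answer: χ² = 8.4000, fail to reject H₀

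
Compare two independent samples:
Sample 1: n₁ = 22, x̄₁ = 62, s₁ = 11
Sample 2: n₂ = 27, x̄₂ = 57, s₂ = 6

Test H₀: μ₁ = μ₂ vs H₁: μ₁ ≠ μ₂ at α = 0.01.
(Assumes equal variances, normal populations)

Answer: t = 2.0240, fail to reject H₀

Derivation:
Pooled variance: s²_p = [21×11² + 26×6²]/(47) = 73.9787
s_p = 8.6011
SE = s_p×√(1/n₁ + 1/n₂) = 8.6011×√(1/22 + 1/27) = 2.4704
t = (x̄₁ - x̄₂)/SE = (62 - 57)/2.4704 = 2.0240
df = 47, t-critical = ±2.685
Decision: fail to reject H₀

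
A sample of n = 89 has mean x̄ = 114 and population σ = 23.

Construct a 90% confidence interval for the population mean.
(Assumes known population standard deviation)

Answer: (109.9895, 118.0105)

Derivation:
Confidence level: 90%, α = 0.1
z_0.05 = 1.645
SE = σ/√n = 23/√89 = 2.4380
Margin of error = 1.645 × 2.4380 = 4.0105
CI: x̄ ± margin = 114 ± 4.0105
CI: (109.9895, 118.0105)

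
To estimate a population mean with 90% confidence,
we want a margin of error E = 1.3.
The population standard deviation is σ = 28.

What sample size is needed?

Answer: n = 1256

Derivation:
z_0.05 = 1.645
n = (z×σ/E)² = (1.645×28/1.3)²
n = 1255.3394
Round up: n = 1256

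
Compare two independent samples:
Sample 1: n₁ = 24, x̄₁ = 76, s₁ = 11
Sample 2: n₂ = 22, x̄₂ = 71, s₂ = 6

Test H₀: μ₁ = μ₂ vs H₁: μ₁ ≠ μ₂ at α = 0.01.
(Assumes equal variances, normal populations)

Pooled variance: s²_p = [23×11² + 21×6²]/(44) = 80.4318
s_p = 8.9684
SE = s_p×√(1/n₁ + 1/n₂) = 8.9684×√(1/24 + 1/22) = 2.6471
t = (x̄₁ - x̄₂)/SE = (76 - 71)/2.6471 = 1.8889
df = 44, t-critical = ±2.692
Decision: fail to reject H₀

Answer: t = 1.8889, fail to reject H₀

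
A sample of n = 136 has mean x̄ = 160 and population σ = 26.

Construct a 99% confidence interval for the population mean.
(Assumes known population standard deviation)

Answer: (154.2568, 165.7432)

Derivation:
Confidence level: 99%, α = 0.01
z_0.005 = 2.576
SE = σ/√n = 26/√136 = 2.2295
Margin of error = 2.576 × 2.2295 = 5.7432
CI: x̄ ± margin = 160 ± 5.7432
CI: (154.2568, 165.7432)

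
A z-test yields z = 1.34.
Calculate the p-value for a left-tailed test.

For z = 1.34:
p = P(Z < 1.34) = Φ(1.34) = 0.9099

Answer: p-value ≈ 0.9099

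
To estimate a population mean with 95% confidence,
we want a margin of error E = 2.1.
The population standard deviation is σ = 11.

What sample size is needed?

z_0.025 = 1.960
n = (z×σ/E)² = (1.960×11/2.1)²
n = 105.4044
Round up: n = 106

Answer: n = 106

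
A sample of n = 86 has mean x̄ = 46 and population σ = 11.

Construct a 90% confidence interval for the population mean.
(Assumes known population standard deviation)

Answer: (44.0487, 47.9513)

Derivation:
Confidence level: 90%, α = 0.1
z_0.05 = 1.645
SE = σ/√n = 11/√86 = 1.1862
Margin of error = 1.645 × 1.1862 = 1.9513
CI: x̄ ± margin = 46 ± 1.9513
CI: (44.0487, 47.9513)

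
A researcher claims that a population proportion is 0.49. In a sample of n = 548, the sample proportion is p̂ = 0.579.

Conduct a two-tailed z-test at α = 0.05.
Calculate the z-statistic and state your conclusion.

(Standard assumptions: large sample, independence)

H₀: p = 0.49, H₁: p ≠ 0.49
Standard error: SE = √(p₀(1-p₀)/n) = √(0.49×0.51/548) = 0.021355
z-statistic: z = (p̂ - p₀)/SE = (0.579 - 0.49)/0.021355 = 4.1676
Critical value: z_0.025 = ±1.960
p-value < 0.0001
Decision: reject H₀ at α = 0.05

Answer: z = 4.1676, reject H₀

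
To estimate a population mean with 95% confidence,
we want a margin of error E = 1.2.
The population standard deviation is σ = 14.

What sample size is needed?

z_0.025 = 1.960
n = (z×σ/E)² = (1.960×14/1.2)²
n = 522.8844
Round up: n = 523

Answer: n = 523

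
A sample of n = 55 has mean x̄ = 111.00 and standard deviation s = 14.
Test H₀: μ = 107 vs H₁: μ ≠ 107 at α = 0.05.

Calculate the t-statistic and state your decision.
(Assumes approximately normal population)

df = n - 1 = 54
SE = s/√n = 14/√55 = 1.8878
t = (x̄ - μ₀)/SE = (111.00 - 107)/1.8878 = 2.1189
Critical value: t_{0.025,54} = ±2.005
p-value ≈ 0.0387
Decision: reject H₀

Answer: t = 2.1189, reject H₀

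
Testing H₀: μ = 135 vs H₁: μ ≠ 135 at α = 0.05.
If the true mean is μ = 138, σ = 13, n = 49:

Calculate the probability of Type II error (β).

SE = σ/√n = 13/√49 = 1.8571
Critical values: μ₀ ± z_0.025×SE = 135 ± 1.960×1.8571
Acceptance region: (131.3601, 138.6399)
Under H₁ (μ = 138): z_high = (138.6399 - 138)/1.8571 = 0.3446, z_low = (131.3601 - 138)/1.8571 = -3.5754
β = P(not reject | H₁) = Φ(0.3446) - Φ(-3.5754) ≈ 0.6346

Answer: β ≈ 0.6346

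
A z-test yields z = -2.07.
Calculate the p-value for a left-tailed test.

For z = -2.07:
p = P(Z < -2.07) = Φ(-2.07) = 0.0192

Answer: p-value ≈ 0.0192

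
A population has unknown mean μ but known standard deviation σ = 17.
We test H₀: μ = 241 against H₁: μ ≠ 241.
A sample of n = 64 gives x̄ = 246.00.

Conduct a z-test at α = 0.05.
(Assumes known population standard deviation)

Answer: z = 2.3529, reject H₀

Derivation:
Standard error: SE = σ/√n = 17/√64 = 2.1250
z-statistic: z = (x̄ - μ₀)/SE = (246.00 - 241)/2.1250 = 2.3529
Critical value: ±1.960
p-value = 0.0186
Decision: reject H₀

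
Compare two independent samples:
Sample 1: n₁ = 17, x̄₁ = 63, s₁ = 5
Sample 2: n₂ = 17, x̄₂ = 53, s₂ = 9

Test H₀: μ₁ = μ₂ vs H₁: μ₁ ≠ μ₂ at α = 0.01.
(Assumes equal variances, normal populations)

Pooled variance: s²_p = [16×5² + 16×9²]/(32) = 53.0000
s_p = 7.2801
SE = s_p×√(1/n₁ + 1/n₂) = 7.2801×√(1/17 + 1/17) = 2.4971
t = (x̄₁ - x̄₂)/SE = (63 - 53)/2.4971 = 4.0046
df = 32, t-critical = ±2.738
Decision: reject H₀

Answer: t = 4.0046, reject H₀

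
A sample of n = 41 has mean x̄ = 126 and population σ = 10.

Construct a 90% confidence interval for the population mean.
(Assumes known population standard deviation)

Answer: (123.4310, 128.5690)

Derivation:
Confidence level: 90%, α = 0.1
z_0.05 = 1.645
SE = σ/√n = 10/√41 = 1.5617
Margin of error = 1.645 × 1.5617 = 2.5690
CI: x̄ ± margin = 126 ± 2.5690
CI: (123.4310, 128.5690)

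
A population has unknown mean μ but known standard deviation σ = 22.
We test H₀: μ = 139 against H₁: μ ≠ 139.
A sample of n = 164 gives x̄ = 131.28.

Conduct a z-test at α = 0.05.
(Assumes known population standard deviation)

Standard error: SE = σ/√n = 22/√164 = 1.7179
z-statistic: z = (x̄ - μ₀)/SE = (131.28 - 139)/1.7179 = -4.4939
Critical value: ±1.960
p-value < 0.0001
Decision: reject H₀

Answer: z = -4.4939, reject H₀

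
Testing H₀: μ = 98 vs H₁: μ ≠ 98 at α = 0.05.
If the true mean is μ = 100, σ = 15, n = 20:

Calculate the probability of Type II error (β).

SE = σ/√n = 15/√20 = 3.3541
Critical values: μ₀ ± z_0.025×SE = 98 ± 1.960×3.3541
Acceptance region: (91.4260, 104.5740)
Under H₁ (μ = 100): z_high = (104.5740 - 100)/3.3541 = 1.3637, z_low = (91.4260 - 100)/3.3541 = -2.5563
β = P(not reject | H₁) = Φ(1.3637) - Φ(-2.5563) ≈ 0.9084

Answer: β ≈ 0.9084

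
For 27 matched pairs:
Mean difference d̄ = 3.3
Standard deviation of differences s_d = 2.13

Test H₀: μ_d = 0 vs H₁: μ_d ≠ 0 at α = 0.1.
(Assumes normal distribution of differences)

df = n - 1 = 26
SE = s_d/√n = 2.13/√27 = 0.4099
t = d̄/SE = 3.3/0.4099 = 8.0507
Critical value: t_{0.05,26} = ±1.706
p-value < 0.0001
Decision: reject H₀

Answer: t = 8.0507, reject H₀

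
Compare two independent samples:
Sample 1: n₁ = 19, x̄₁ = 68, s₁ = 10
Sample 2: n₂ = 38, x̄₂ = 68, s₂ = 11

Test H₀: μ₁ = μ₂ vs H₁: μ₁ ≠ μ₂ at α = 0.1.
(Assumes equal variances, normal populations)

Answer: t = 0.0000, fail to reject H₀

Derivation:
Pooled variance: s²_p = [18×10² + 37×11²]/(55) = 114.1273
s_p = 10.6830
SE = s_p×√(1/n₁ + 1/n₂) = 10.6830×√(1/19 + 1/38) = 3.0017
t = (x̄₁ - x̄₂)/SE = (68 - 68)/3.0017 = 0.0000
df = 55, t-critical = ±1.673
Decision: fail to reject H₀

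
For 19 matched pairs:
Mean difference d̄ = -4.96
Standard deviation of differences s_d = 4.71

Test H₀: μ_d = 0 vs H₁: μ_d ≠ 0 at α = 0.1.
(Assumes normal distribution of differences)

df = n - 1 = 18
SE = s_d/√n = 4.71/√19 = 1.0805
t = d̄/SE = -4.96/1.0805 = -4.5905
Critical value: t_{0.05,18} = ±1.734
p-value ≈ 0.0002
Decision: reject H₀

Answer: t = -4.5905, reject H₀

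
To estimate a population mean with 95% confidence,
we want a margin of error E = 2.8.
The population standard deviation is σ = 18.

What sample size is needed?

Answer: n = 159

Derivation:
z_0.025 = 1.960
n = (z×σ/E)² = (1.960×18/2.8)²
n = 158.7600
Round up: n = 159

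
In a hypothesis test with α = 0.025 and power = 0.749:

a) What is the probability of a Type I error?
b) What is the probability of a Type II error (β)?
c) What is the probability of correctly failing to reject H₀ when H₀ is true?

a) Type I error probability = α = 0.025
b) Power = P(reject H₀ | H₁ true) = 1 - β = 0.749, so Type II error probability = β = 1 - Power = 0.251
c) P(fail to reject H₀ | H₀ true) = 1 - α = 0.975

Answer: a) 0.025, b) 0.251, c) 0.975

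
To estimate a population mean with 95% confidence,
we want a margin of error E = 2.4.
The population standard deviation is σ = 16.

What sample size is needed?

Answer: n = 171

Derivation:
z_0.025 = 1.960
n = (z×σ/E)² = (1.960×16/2.4)²
n = 170.7378
Round up: n = 171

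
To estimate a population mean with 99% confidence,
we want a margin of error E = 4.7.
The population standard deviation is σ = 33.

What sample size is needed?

Answer: n = 328

Derivation:
z_0.005 = 2.576
n = (z×σ/E)² = (2.576×33/4.7)²
n = 327.1326
Round up: n = 328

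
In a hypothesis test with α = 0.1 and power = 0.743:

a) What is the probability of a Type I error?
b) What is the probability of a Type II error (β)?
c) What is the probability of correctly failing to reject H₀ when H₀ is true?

Answer: a) 0.1, b) 0.257, c) 0.9

Derivation:
a) Type I error probability = α = 0.1
b) Power = P(reject H₀ | H₁ true) = 1 - β = 0.743, so Type II error probability = β = 1 - Power = 0.257
c) P(fail to reject H₀ | H₀ true) = 1 - α = 0.9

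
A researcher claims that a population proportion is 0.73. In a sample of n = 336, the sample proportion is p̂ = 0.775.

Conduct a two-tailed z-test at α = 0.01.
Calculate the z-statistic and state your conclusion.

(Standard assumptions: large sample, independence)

H₀: p = 0.73, H₁: p ≠ 0.73
Standard error: SE = √(p₀(1-p₀)/n) = √(0.73×0.27/336) = 0.024220
z-statistic: z = (p̂ - p₀)/SE = (0.775 - 0.73)/0.024220 = 1.8580
Critical value: z_0.005 = ±2.576
p-value = 0.0632
Decision: fail to reject H₀ at α = 0.01

Answer: z = 1.8580, fail to reject H₀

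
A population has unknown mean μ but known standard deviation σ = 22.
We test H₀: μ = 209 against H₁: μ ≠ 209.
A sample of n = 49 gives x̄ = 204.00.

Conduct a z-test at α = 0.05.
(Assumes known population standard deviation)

Answer: z = -1.5909, fail to reject H₀

Derivation:
Standard error: SE = σ/√n = 22/√49 = 3.1429
z-statistic: z = (x̄ - μ₀)/SE = (204.00 - 209)/3.1429 = -1.5909
Critical value: ±1.960
p-value = 0.1116
Decision: fail to reject H₀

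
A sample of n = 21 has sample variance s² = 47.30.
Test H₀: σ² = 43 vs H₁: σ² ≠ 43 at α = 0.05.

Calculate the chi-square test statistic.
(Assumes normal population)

Answer: χ² = 22.0000, fail to reject H₀

Derivation:
df = n - 1 = 20
χ² = (n-1)s²/σ₀² = 20×47.30/43 = 22.0000
Critical values: χ²_{0.975,20} = 9.591, χ²_{0.025,20} = 34.170
Rejection region: χ² < 9.591 or χ² > 34.170
Decision: fail to reject H₀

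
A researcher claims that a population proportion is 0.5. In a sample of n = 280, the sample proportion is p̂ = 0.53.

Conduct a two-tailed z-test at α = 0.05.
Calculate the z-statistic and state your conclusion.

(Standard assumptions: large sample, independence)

Answer: z = 1.0040, fail to reject H₀

Derivation:
H₀: p = 0.5, H₁: p ≠ 0.5
Standard error: SE = √(p₀(1-p₀)/n) = √(0.5×0.5/280) = 0.029881
z-statistic: z = (p̂ - p₀)/SE = (0.53 - 0.5)/0.029881 = 1.0040
Critical value: z_0.025 = ±1.960
p-value = 0.3154
Decision: fail to reject H₀ at α = 0.05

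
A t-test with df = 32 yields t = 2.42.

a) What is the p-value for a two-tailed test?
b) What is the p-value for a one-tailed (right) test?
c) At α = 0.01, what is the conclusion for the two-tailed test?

Using t-distribution with df = 32:
a) Two-tailed: p = 2×P(T > 2.42) = 0.0214
b) One-tailed: p = P(T > 2.42) = 0.0107
c) 0.0214 ≥ 0.01, fail to reject H₀

Answer: a) 0.0214, b) 0.0107, c) fail to reject H₀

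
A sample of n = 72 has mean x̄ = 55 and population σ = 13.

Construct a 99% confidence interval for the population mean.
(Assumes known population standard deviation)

Answer: (51.0533, 58.9467)

Derivation:
Confidence level: 99%, α = 0.01
z_0.005 = 2.576
SE = σ/√n = 13/√72 = 1.5321
Margin of error = 2.576 × 1.5321 = 3.9467
CI: x̄ ± margin = 55 ± 3.9467
CI: (51.0533, 58.9467)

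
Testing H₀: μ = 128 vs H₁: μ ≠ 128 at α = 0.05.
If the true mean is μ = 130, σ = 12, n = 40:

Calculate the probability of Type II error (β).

Answer: β ≈ 0.8162

Derivation:
SE = σ/√n = 12/√40 = 1.8974
Critical values: μ₀ ± z_0.025×SE = 128 ± 1.960×1.8974
Acceptance region: (124.2811, 131.7189)
Under H₁ (μ = 130): z_high = (131.7189 - 130)/1.8974 = 0.9059, z_low = (124.2811 - 130)/1.8974 = -3.0141
β = P(not reject | H₁) = Φ(0.9059) - Φ(-3.0141) ≈ 0.8162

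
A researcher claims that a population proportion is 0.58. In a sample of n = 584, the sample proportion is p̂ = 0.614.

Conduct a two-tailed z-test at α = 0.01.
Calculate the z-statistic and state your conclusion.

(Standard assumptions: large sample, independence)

H₀: p = 0.58, H₁: p ≠ 0.58
Standard error: SE = √(p₀(1-p₀)/n) = √(0.58×0.42/584) = 0.020424
z-statistic: z = (p̂ - p₀)/SE = (0.614 - 0.58)/0.020424 = 1.6647
Critical value: z_0.005 = ±2.576
p-value = 0.0960
Decision: fail to reject H₀ at α = 0.01

Answer: z = 1.6647, fail to reject H₀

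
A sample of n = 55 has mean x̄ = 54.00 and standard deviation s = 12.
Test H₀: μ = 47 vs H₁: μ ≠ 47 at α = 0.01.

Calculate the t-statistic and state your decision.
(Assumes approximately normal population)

Answer: t = 4.3261, reject H₀

Derivation:
df = n - 1 = 54
SE = s/√n = 12/√55 = 1.6181
t = (x̄ - μ₀)/SE = (54.00 - 47)/1.6181 = 4.3261
Critical value: t_{0.005,54} = ±2.670
p-value ≈ 0.0001
Decision: reject H₀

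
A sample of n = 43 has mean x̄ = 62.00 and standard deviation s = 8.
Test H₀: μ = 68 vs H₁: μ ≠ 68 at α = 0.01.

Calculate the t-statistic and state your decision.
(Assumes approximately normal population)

Answer: t = -4.9180, reject H₀

Derivation:
df = n - 1 = 42
SE = s/√n = 8/√43 = 1.2200
t = (x̄ - μ₀)/SE = (62.00 - 68)/1.2200 = -4.9180
Critical value: t_{0.005,42} = ±2.698
p-value < 0.0001
Decision: reject H₀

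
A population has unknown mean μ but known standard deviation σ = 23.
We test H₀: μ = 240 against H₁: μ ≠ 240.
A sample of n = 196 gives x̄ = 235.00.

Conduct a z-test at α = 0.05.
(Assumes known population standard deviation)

Answer: z = -3.0434, reject H₀

Derivation:
Standard error: SE = σ/√n = 23/√196 = 1.6429
z-statistic: z = (x̄ - μ₀)/SE = (235.00 - 240)/1.6429 = -3.0434
Critical value: ±1.960
p-value = 0.0023
Decision: reject H₀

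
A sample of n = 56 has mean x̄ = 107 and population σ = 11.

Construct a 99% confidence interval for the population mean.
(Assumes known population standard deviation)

Answer: (103.2135, 110.7865)

Derivation:
Confidence level: 99%, α = 0.01
z_0.005 = 2.576
SE = σ/√n = 11/√56 = 1.4699
Margin of error = 2.576 × 1.4699 = 3.7865
CI: x̄ ± margin = 107 ± 3.7865
CI: (103.2135, 110.7865)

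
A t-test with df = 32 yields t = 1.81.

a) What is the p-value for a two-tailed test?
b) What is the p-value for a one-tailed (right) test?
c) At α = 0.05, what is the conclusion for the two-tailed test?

Using t-distribution with df = 32:
a) Two-tailed: p = 2×P(T > 1.81) = 0.0797
b) One-tailed: p = P(T > 1.81) = 0.0398
c) 0.0797 ≥ 0.05, fail to reject H₀

Answer: a) 0.0797, b) 0.0398, c) fail to reject H₀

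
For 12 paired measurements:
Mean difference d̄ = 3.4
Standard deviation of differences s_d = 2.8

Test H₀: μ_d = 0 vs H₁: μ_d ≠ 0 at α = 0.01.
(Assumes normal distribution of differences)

Answer: t = 4.2064, reject H₀

Derivation:
df = n - 1 = 11
SE = s_d/√n = 2.8/√12 = 0.8083
t = d̄/SE = 3.4/0.8083 = 4.2064
Critical value: t_{0.005,11} = ±3.106
p-value ≈ 0.0015
Decision: reject H₀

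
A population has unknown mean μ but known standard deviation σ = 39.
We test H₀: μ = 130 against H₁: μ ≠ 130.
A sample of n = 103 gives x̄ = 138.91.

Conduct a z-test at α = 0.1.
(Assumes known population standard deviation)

Answer: z = 2.3186, reject H₀

Derivation:
Standard error: SE = σ/√n = 39/√103 = 3.8428
z-statistic: z = (x̄ - μ₀)/SE = (138.91 - 130)/3.8428 = 2.3186
Critical value: ±1.645
p-value = 0.0204
Decision: reject H₀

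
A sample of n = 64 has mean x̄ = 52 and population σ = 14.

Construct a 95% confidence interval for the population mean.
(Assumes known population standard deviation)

Confidence level: 95%, α = 0.05
z_0.025 = 1.960
SE = σ/√n = 14/√64 = 1.7500
Margin of error = 1.960 × 1.7500 = 3.4300
CI: x̄ ± margin = 52 ± 3.4300
CI: (48.5700, 55.4300)

Answer: (48.5700, 55.4300)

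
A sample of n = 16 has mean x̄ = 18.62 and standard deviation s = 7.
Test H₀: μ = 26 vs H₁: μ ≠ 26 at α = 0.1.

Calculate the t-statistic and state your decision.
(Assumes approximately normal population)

Answer: t = -4.2171, reject H₀

Derivation:
df = n - 1 = 15
SE = s/√n = 7/√16 = 1.7500
t = (x̄ - μ₀)/SE = (18.62 - 26)/1.7500 = -4.2171
Critical value: t_{0.05,15} = ±1.753
p-value ≈ 0.0007
Decision: reject H₀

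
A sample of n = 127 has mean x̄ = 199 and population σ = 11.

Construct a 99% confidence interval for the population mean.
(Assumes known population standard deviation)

Confidence level: 99%, α = 0.01
z_0.005 = 2.576
SE = σ/√n = 11/√127 = 0.9761
Margin of error = 2.576 × 0.9761 = 2.5144
CI: x̄ ± margin = 199 ± 2.5144
CI: (196.4856, 201.5144)

Answer: (196.4856, 201.5144)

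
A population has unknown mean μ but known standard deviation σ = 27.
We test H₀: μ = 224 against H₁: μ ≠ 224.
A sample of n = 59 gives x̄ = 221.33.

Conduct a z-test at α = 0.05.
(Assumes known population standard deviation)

Answer: z = -0.7596, fail to reject H₀

Derivation:
Standard error: SE = σ/√n = 27/√59 = 3.5151
z-statistic: z = (x̄ - μ₀)/SE = (221.33 - 224)/3.5151 = -0.7596
Critical value: ±1.960
p-value = 0.4475
Decision: fail to reject H₀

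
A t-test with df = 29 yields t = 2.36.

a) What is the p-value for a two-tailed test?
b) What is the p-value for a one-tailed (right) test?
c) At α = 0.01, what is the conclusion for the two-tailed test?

Using t-distribution with df = 29:
a) Two-tailed: p = 2×P(T > 2.36) = 0.0252
b) One-tailed: p = P(T > 2.36) = 0.0126
c) 0.0252 ≥ 0.01, fail to reject H₀

Answer: a) 0.0252, b) 0.0126, c) fail to reject H₀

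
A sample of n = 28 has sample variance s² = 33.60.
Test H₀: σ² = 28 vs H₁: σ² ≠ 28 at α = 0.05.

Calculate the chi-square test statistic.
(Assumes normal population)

Answer: χ² = 32.4000, fail to reject H₀

Derivation:
df = n - 1 = 27
χ² = (n-1)s²/σ₀² = 27×33.60/28 = 32.4000
Critical values: χ²_{0.975,27} = 14.573, χ²_{0.025,27} = 43.195
Rejection region: χ² < 14.573 or χ² > 43.195
Decision: fail to reject H₀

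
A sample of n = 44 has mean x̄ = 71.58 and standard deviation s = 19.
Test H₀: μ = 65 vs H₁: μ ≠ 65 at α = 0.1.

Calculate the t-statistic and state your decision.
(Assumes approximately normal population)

df = n - 1 = 43
SE = s/√n = 19/√44 = 2.8644
t = (x̄ - μ₀)/SE = (71.58 - 65)/2.8644 = 2.2972
Critical value: t_{0.05,43} = ±1.681
p-value ≈ 0.0265
Decision: reject H₀

Answer: t = 2.2972, reject H₀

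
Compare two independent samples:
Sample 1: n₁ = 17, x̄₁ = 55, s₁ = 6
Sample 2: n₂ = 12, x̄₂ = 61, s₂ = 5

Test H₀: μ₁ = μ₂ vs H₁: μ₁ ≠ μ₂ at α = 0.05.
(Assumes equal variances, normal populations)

Pooled variance: s²_p = [16×6² + 11×5²]/(27) = 31.5185
s_p = 5.6141
SE = s_p×√(1/n₁ + 1/n₂) = 5.6141×√(1/17 + 1/12) = 2.1167
t = (x̄₁ - x̄₂)/SE = (55 - 61)/2.1167 = -2.8346
df = 27, t-critical = ±2.052
Decision: reject H₀

Answer: t = -2.8346, reject H₀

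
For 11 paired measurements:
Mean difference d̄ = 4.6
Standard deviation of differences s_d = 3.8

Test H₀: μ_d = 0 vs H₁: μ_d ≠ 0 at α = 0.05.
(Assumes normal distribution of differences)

df = n - 1 = 10
SE = s_d/√n = 3.8/√11 = 1.1457
t = d̄/SE = 4.6/1.1457 = 4.0150
Critical value: t_{0.025,10} = ±2.228
p-value ≈ 0.0025
Decision: reject H₀

Answer: t = 4.0150, reject H₀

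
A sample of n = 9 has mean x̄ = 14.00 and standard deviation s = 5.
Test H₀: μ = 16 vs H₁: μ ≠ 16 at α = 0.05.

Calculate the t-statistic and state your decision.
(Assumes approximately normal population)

Answer: t = -1.2000, fail to reject H₀

Derivation:
df = n - 1 = 8
SE = s/√n = 5/√9 = 1.6667
t = (x̄ - μ₀)/SE = (14.00 - 16)/1.6667 = -1.2000
Critical value: t_{0.025,8} = ±2.306
p-value ≈ 0.2645
Decision: fail to reject H₀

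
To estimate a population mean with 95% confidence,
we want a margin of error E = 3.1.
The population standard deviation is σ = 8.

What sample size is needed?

z_0.025 = 1.960
n = (z×σ/E)² = (1.960×8/3.1)²
n = 25.5840
Round up: n = 26

Answer: n = 26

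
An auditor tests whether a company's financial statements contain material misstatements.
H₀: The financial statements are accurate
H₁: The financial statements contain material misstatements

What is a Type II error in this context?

Answer: Failing to detect material misstatements that are actually present

Derivation:
Type I error (α): Rejecting H₀ when H₀ is true
Type II error (β): Failing to reject H₀ when H₁ is true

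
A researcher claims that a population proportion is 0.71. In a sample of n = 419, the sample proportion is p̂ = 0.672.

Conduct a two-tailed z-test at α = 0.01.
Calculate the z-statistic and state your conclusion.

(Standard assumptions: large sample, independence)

Answer: z = -1.7142, fail to reject H₀

Derivation:
H₀: p = 0.71, H₁: p ≠ 0.71
Standard error: SE = √(p₀(1-p₀)/n) = √(0.71×0.29/419) = 0.022168
z-statistic: z = (p̂ - p₀)/SE = (0.672 - 0.71)/0.022168 = -1.7142
Critical value: z_0.005 = ±2.576
p-value = 0.0865
Decision: fail to reject H₀ at α = 0.01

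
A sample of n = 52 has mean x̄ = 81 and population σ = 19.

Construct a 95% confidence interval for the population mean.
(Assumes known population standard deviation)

Answer: (75.8358, 86.1642)

Derivation:
Confidence level: 95%, α = 0.05
z_0.025 = 1.960
SE = σ/√n = 19/√52 = 2.6348
Margin of error = 1.960 × 2.6348 = 5.1642
CI: x̄ ± margin = 81 ± 5.1642
CI: (75.8358, 86.1642)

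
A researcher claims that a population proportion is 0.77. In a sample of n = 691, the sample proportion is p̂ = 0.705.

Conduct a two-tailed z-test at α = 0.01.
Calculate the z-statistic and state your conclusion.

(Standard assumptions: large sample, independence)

Answer: z = -4.0602, reject H₀

Derivation:
H₀: p = 0.77, H₁: p ≠ 0.77
Standard error: SE = √(p₀(1-p₀)/n) = √(0.77×0.23/691) = 0.016009
z-statistic: z = (p̂ - p₀)/SE = (0.705 - 0.77)/0.016009 = -4.0602
Critical value: z_0.005 = ±2.576
p-value < 0.0001
Decision: reject H₀ at α = 0.01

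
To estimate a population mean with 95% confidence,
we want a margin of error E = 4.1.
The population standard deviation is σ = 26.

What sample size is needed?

z_0.025 = 1.960
n = (z×σ/E)² = (1.960×26/4.1)²
n = 154.4867
Round up: n = 155

Answer: n = 155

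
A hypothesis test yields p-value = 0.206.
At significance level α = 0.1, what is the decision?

Answer: fail to reject H₀

Derivation:
Compare p-value to α:
0.206 ≥ 0.1
Decision: fail to reject H₀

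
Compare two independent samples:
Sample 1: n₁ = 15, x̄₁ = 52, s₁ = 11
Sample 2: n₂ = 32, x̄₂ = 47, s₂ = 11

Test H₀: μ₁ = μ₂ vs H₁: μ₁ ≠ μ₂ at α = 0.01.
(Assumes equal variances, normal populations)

Answer: t = 1.4526, fail to reject H₀

Derivation:
Pooled variance: s²_p = [14×11² + 31×11²]/(45) = 121.0000
s_p = 11.0000
SE = s_p×√(1/n₁ + 1/n₂) = 11.0000×√(1/15 + 1/32) = 3.4421
t = (x̄₁ - x̄₂)/SE = (52 - 47)/3.4421 = 1.4526
df = 45, t-critical = ±2.690
Decision: fail to reject H₀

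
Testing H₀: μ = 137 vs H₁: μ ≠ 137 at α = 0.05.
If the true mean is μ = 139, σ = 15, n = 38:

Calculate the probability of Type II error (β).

Answer: β ≈ 0.8698

Derivation:
SE = σ/√n = 15/√38 = 2.4333
Critical values: μ₀ ± z_0.025×SE = 137 ± 1.960×2.4333
Acceptance region: (132.2307, 141.7693)
Under H₁ (μ = 139): z_high = (141.7693 - 139)/2.4333 = 1.1381, z_low = (132.2307 - 139)/2.4333 = -2.7819
β = P(not reject | H₁) = Φ(1.1381) - Φ(-2.7819) ≈ 0.8698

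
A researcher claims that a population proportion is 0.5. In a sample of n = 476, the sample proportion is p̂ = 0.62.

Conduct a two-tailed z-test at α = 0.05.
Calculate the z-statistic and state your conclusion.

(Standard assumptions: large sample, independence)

Answer: z = 5.2363, reject H₀

Derivation:
H₀: p = 0.5, H₁: p ≠ 0.5
Standard error: SE = √(p₀(1-p₀)/n) = √(0.5×0.5/476) = 0.022917
z-statistic: z = (p̂ - p₀)/SE = (0.62 - 0.5)/0.022917 = 5.2363
Critical value: z_0.025 = ±1.960
p-value < 0.0001
Decision: reject H₀ at α = 0.05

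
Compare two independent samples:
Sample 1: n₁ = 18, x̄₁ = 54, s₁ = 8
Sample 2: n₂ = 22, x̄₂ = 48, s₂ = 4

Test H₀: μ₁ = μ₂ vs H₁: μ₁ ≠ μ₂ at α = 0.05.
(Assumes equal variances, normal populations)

Answer: t = 3.0839, reject H₀

Derivation:
Pooled variance: s²_p = [17×8² + 21×4²]/(38) = 37.4737
s_p = 6.1216
SE = s_p×√(1/n₁ + 1/n₂) = 6.1216×√(1/18 + 1/22) = 1.9456
t = (x̄₁ - x̄₂)/SE = (54 - 48)/1.9456 = 3.0839
df = 38, t-critical = ±2.024
Decision: reject H₀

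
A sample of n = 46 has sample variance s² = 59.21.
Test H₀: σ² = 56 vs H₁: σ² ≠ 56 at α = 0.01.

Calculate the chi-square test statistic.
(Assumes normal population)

Answer: χ² = 47.5795, fail to reject H₀

Derivation:
df = n - 1 = 45
χ² = (n-1)s²/σ₀² = 45×59.21/56 = 47.5795
Critical values: χ²_{0.995,45} = 24.311, χ²_{0.005,45} = 73.166
Rejection region: χ² < 24.311 or χ² > 73.166
Decision: fail to reject H₀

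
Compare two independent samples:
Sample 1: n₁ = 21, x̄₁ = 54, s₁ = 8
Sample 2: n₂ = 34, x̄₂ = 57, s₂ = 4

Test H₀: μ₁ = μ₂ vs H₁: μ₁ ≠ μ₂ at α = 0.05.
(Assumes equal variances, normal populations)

Answer: t = -1.8506, fail to reject H₀

Derivation:
Pooled variance: s²_p = [20×8² + 33×4²]/(53) = 34.1132
s_p = 5.8407
SE = s_p×√(1/n₁ + 1/n₂) = 5.8407×√(1/21 + 1/34) = 1.6211
t = (x̄₁ - x̄₂)/SE = (54 - 57)/1.6211 = -1.8506
df = 53, t-critical = ±2.006
Decision: fail to reject H₀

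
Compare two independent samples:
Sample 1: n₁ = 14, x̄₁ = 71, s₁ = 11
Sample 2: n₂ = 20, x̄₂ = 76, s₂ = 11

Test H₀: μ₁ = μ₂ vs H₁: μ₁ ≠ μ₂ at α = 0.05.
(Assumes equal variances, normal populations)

Answer: t = -1.3044, fail to reject H₀

Derivation:
Pooled variance: s²_p = [13×11² + 19×11²]/(32) = 121.0000
s_p = 11.0000
SE = s_p×√(1/n₁ + 1/n₂) = 11.0000×√(1/14 + 1/20) = 3.8331
t = (x̄₁ - x̄₂)/SE = (71 - 76)/3.8331 = -1.3044
df = 32, t-critical = ±2.037
Decision: fail to reject H₀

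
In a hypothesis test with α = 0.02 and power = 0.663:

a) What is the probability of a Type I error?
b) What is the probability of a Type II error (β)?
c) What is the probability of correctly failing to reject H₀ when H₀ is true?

Answer: a) 0.02, b) 0.337, c) 0.98

Derivation:
a) Type I error probability = α = 0.02
b) Power = P(reject H₀ | H₁ true) = 1 - β = 0.663, so Type II error probability = β = 1 - Power = 0.337
c) P(fail to reject H₀ | H₀ true) = 1 - α = 0.98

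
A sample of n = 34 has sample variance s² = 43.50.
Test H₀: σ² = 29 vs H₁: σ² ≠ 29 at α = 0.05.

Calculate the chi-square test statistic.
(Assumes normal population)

df = n - 1 = 33
χ² = (n-1)s²/σ₀² = 33×43.50/29 = 49.5000
Critical values: χ²_{0.975,33} = 19.047, χ²_{0.025,33} = 50.725
Rejection region: χ² < 19.047 or χ² > 50.725
Decision: fail to reject H₀

Answer: χ² = 49.5000, fail to reject H₀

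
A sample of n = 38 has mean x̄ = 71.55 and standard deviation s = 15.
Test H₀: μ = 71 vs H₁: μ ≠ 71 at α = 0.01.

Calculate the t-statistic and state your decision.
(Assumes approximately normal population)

Answer: t = 0.2260, fail to reject H₀

Derivation:
df = n - 1 = 37
SE = s/√n = 15/√38 = 2.4333
t = (x̄ - μ₀)/SE = (71.55 - 71)/2.4333 = 0.2260
Critical value: t_{0.005,37} = ±2.715
p-value ≈ 0.8224
Decision: fail to reject H₀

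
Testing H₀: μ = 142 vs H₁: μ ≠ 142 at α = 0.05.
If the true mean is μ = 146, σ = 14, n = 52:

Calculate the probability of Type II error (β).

Answer: β ≈ 0.4600

Derivation:
SE = σ/√n = 14/√52 = 1.9415
Critical values: μ₀ ± z_0.025×SE = 142 ± 1.960×1.9415
Acceptance region: (138.1947, 145.8053)
Under H₁ (μ = 146): z_high = (145.8053 - 146)/1.9415 = -0.1003, z_low = (138.1947 - 146)/1.9415 = -4.0202
β = P(not reject | H₁) = Φ(-0.1003) - Φ(-4.0202) ≈ 0.4600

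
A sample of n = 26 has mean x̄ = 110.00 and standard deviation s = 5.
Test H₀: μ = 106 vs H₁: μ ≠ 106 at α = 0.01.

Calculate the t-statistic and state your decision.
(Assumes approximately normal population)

Answer: t = 4.0791, reject H₀

Derivation:
df = n - 1 = 25
SE = s/√n = 5/√26 = 0.9806
t = (x̄ - μ₀)/SE = (110.00 - 106)/0.9806 = 4.0791
Critical value: t_{0.005,25} = ±2.787
p-value ≈ 0.0004
Decision: reject H₀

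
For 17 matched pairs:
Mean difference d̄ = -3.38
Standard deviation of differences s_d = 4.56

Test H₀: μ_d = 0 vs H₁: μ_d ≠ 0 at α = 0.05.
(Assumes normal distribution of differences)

Answer: t = -3.0561, reject H₀

Derivation:
df = n - 1 = 16
SE = s_d/√n = 4.56/√17 = 1.1060
t = d̄/SE = -3.38/1.1060 = -3.0561
Critical value: t_{0.025,16} = ±2.120
p-value ≈ 0.0075
Decision: reject H₀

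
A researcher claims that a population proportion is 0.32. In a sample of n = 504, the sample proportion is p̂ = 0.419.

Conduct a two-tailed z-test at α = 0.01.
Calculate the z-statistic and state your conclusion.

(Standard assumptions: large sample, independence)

Answer: z = 4.7647, reject H₀

Derivation:
H₀: p = 0.32, H₁: p ≠ 0.32
Standard error: SE = √(p₀(1-p₀)/n) = √(0.32×0.68/504) = 0.020778
z-statistic: z = (p̂ - p₀)/SE = (0.419 - 0.32)/0.020778 = 4.7647
Critical value: z_0.005 = ±2.576
p-value < 0.0001
Decision: reject H₀ at α = 0.01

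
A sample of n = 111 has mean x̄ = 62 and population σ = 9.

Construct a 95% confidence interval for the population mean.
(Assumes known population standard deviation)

Confidence level: 95%, α = 0.05
z_0.025 = 1.960
SE = σ/√n = 9/√111 = 0.8542
Margin of error = 1.960 × 0.8542 = 1.6742
CI: x̄ ± margin = 62 ± 1.6742
CI: (60.3258, 63.6742)

Answer: (60.3258, 63.6742)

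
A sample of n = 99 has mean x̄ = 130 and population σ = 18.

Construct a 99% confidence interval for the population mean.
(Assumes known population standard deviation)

Answer: (125.3398, 134.6602)

Derivation:
Confidence level: 99%, α = 0.01
z_0.005 = 2.576
SE = σ/√n = 18/√99 = 1.8091
Margin of error = 2.576 × 1.8091 = 4.6602
CI: x̄ ± margin = 130 ± 4.6602
CI: (125.3398, 134.6602)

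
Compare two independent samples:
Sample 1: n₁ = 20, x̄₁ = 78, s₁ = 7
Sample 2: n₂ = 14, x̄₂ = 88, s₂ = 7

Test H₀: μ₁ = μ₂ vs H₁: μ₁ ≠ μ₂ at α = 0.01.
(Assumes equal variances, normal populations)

Pooled variance: s²_p = [19×7² + 13×7²]/(32) = 49.0000
s_p = 7.0000
SE = s_p×√(1/n₁ + 1/n₂) = 7.0000×√(1/20 + 1/14) = 2.4393
t = (x̄₁ - x̄₂)/SE = (78 - 88)/2.4393 = -4.0995
df = 32, t-critical = ±2.738
Decision: reject H₀

Answer: t = -4.0995, reject H₀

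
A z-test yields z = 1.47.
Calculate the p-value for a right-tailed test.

For z = 1.47:
p = P(Z > 1.47) = 1 - Φ(1.47) = 0.0708

Answer: p-value ≈ 0.0708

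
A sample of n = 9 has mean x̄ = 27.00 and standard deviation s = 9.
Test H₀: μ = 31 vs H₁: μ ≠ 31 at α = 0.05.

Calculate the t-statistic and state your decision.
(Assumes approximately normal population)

Answer: t = -1.3333, fail to reject H₀

Derivation:
df = n - 1 = 8
SE = s/√n = 9/√9 = 3.0000
t = (x̄ - μ₀)/SE = (27.00 - 31)/3.0000 = -1.3333
Critical value: t_{0.025,8} = ±2.306
p-value ≈ 0.2191
Decision: fail to reject H₀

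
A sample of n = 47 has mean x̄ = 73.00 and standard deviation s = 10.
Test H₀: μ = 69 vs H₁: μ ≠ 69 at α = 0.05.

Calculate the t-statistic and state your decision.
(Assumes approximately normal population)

Answer: t = 2.7424, reject H₀

Derivation:
df = n - 1 = 46
SE = s/√n = 10/√47 = 1.4586
t = (x̄ - μ₀)/SE = (73.00 - 69)/1.4586 = 2.7424
Critical value: t_{0.025,46} = ±2.013
p-value ≈ 0.0087
Decision: reject H₀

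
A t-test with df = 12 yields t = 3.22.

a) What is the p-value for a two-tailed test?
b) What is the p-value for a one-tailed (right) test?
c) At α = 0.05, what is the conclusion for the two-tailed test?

Answer: a) 0.0074, b) 0.0037, c) reject H₀

Derivation:
Using t-distribution with df = 12:
a) Two-tailed: p = 2×P(T > 3.22) = 0.0074
b) One-tailed: p = P(T > 3.22) = 0.0037
c) 0.0074 < 0.05, reject H₀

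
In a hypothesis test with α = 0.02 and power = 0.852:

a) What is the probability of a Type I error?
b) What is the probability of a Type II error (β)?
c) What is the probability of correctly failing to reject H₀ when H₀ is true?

a) Type I error probability = α = 0.02
b) Power = P(reject H₀ | H₁ true) = 1 - β = 0.852, so Type II error probability = β = 1 - Power = 0.148
c) P(fail to reject H₀ | H₀ true) = 1 - α = 0.98

Answer: a) 0.02, b) 0.148, c) 0.98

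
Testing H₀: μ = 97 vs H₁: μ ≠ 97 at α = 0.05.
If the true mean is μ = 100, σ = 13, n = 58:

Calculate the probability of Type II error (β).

SE = σ/√n = 13/√58 = 1.7070
Critical values: μ₀ ± z_0.025×SE = 97 ± 1.960×1.7070
Acceptance region: (93.6543, 100.3457)
Under H₁ (μ = 100): z_high = (100.3457 - 100)/1.7070 = 0.2025, z_low = (93.6543 - 100)/1.7070 = -3.7175
β = P(not reject | H₁) = Φ(0.2025) - Φ(-3.7175) ≈ 0.5801

Answer: β ≈ 0.5801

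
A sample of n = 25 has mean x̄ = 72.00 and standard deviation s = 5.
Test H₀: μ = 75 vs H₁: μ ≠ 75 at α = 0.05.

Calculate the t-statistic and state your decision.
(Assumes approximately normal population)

df = n - 1 = 24
SE = s/√n = 5/√25 = 1.0000
t = (x̄ - μ₀)/SE = (72.00 - 75)/1.0000 = -3.0000
Critical value: t_{0.025,24} = ±2.064
p-value ≈ 0.0062
Decision: reject H₀

Answer: t = -3.0000, reject H₀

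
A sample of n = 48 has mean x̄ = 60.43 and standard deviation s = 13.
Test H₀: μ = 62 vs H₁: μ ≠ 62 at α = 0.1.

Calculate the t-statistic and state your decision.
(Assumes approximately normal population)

Answer: t = -0.8367, fail to reject H₀

Derivation:
df = n - 1 = 47
SE = s/√n = 13/√48 = 1.8764
t = (x̄ - μ₀)/SE = (60.43 - 62)/1.8764 = -0.8367
Critical value: t_{0.05,47} = ±1.678
p-value ≈ 0.4070
Decision: fail to reject H₀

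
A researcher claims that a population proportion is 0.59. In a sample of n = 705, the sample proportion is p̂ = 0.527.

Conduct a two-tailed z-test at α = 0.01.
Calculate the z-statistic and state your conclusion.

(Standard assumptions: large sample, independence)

Answer: z = -3.4010, reject H₀

Derivation:
H₀: p = 0.59, H₁: p ≠ 0.59
Standard error: SE = √(p₀(1-p₀)/n) = √(0.59×0.41/705) = 0.018524
z-statistic: z = (p̂ - p₀)/SE = (0.527 - 0.59)/0.018524 = -3.4010
Critical value: z_0.005 = ±2.576
p-value = 0.0007
Decision: reject H₀ at α = 0.01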